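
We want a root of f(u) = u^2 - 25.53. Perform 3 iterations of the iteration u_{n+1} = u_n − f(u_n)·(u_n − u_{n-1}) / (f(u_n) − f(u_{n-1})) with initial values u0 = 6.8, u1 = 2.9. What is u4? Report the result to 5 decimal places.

5.04837

f(6.8) = 20.7100000, f(2.9) = -17.1200000
u2 = 2.9000000 − (-17.1200000)·(2.9000000 − 6.8000000) / (-17.1200000 − 20.7100000) = 2.9000000 − (66.7680000)/(-37.8300000) = 4.6649485
f(4.6649485) = -3.7682559
u3 = 4.6649485 − (-3.7682559)·(4.6649485 − 2.9000000) / (-3.7682559 − (-17.1200000)) = 4.6649485 − (-6.6507775)/(13.3517441) = 5.1630690
f(5.1630690) = 1.1272810
u4 = 5.1630690 − 1.1272810·(5.1630690 − 4.6649485) / (1.1272810 − (-3.7682559)) = 5.1630690 − (0.5615218)/(4.8955370) = 5.0483682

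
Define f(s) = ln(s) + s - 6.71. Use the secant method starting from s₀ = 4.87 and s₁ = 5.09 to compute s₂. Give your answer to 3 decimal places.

5.084

f(4.87) = -0.25691, f(5.09) = 0.00728
s₂ = 5.09000 − 0.00728·(5.09000 − 4.87000) / (0.00728 − (-0.25691)) = 5.09000 − (0.00160)/(0.26418) = 5.08394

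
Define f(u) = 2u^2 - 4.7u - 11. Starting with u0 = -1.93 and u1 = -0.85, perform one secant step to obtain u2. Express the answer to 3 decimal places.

f(-1.93) = 5.52080, f(-0.85) = -5.56000
u2 = -0.85000 − (-5.56000)·(-0.85000 − (-1.93000)) / (-5.56000 − 5.52080) = -0.85000 − (-6.00480)/(-11.08080) = -1.39191

-1.392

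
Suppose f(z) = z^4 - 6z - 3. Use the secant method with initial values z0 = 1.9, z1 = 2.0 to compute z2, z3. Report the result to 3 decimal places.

f(1.9) = -1.36790, f(2.0) = 1.00000
z2 = 2.00000 − 1.00000·(2.00000 − 1.90000) / (1.00000 − (-1.36790)) = 2.00000 − (0.10000)/(2.36790) = 1.95777
f(1.95777) = -0.05581
z3 = 1.95777 − (-0.05581)·(1.95777 − 2.00000) / (-0.05581 − 1.00000) = 1.95777 − (0.00236)/(-1.05581) = 1.96000

1.958, 1.960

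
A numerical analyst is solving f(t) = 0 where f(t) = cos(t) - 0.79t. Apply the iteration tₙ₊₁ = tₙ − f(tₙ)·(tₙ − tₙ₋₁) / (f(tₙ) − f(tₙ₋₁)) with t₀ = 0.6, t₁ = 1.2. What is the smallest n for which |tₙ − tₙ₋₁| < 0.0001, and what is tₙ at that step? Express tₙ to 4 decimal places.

n = 5, tₙ = 0.8425

f(0.6) = 0.351336, f(1.2) = -0.585642
t₂ = 1.200000 − (-0.585642)·(0.600000)/(-0.936978) = 0.824980;  |Δ| = 0.375020
f(0.824980) = 0.026837
t₃ = 0.824980 − 0.026837·(-0.375020)/(0.612480) = 0.841413;  |Δ| = 0.016432
f(0.841413) = 0.001694
t₄ = 0.841413 − 0.001694·(0.016432)/(-0.025143) = 0.842520;  |Δ| = 0.001107
f(0.842520) = -0.000007
t₅ = 0.842520 − (-0.000007)·(0.001107)/(-0.001701) = 0.842516;  |Δ| = 0.000004
|t₅ − t₄| = 0.000004 < 0.0001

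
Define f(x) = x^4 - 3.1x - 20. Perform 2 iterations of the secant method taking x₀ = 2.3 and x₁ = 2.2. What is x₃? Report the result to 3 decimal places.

2.281

f(2.3) = 0.85410, f(2.2) = -3.39440
x₂ = 2.20000 − (-3.39440)·(2.20000 − 2.30000) / (-3.39440 − 0.85410) = 2.20000 − (0.33944)/(-4.24850) = 2.27990
f(2.27990) = -0.04923
x₃ = 2.27990 − (-0.04923)·(2.27990 − 2.20000) / (-0.04923 − (-3.39440)) = 2.27990 − (-0.00393)/(3.34517) = 2.28107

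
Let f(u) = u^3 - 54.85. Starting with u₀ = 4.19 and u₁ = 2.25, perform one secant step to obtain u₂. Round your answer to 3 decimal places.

3.606

f(4.19) = 18.71006, f(2.25) = -43.45938
u₂ = 2.25000 − (-43.45938)·(2.25000 − 4.19000) / (-43.45938 − 18.71006) = 2.25000 − (84.31119)/(-62.16943) = 3.60615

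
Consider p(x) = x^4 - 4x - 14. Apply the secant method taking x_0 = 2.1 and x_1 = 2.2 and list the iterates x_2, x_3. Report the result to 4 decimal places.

p(2.1) = -2.951900, p(2.2) = 0.625600
x_2 = 2.200000 − 0.625600·(2.200000 − 2.100000) / (0.625600 − (-2.951900)) = 2.200000 − (0.062560)/(3.577500) = 2.182513
p(2.182513) = -0.040428
x_3 = 2.182513 − (-0.040428)·(2.182513 − 2.200000) / (-0.040428 − 0.625600) = 2.182513 − (0.000707)/(-0.666028) = 2.183574

2.1825, 2.1836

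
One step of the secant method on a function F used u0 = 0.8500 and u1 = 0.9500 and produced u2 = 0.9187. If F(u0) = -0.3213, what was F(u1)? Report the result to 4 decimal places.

0.1464

The secant line through (0.8500, -0.3213) and (0.9500, F(u1)) crosses zero at u2 = 0.9187.
So (0.8500, -0.3213), (0.9500, F(u1)), (0.9187, 0) are collinear:
F(u1) = -0.3213 · (0.9500 − 0.9187) / (0.8500 − 0.9187) = -0.3213 · (0.031300)/(-0.068700) = 0.146386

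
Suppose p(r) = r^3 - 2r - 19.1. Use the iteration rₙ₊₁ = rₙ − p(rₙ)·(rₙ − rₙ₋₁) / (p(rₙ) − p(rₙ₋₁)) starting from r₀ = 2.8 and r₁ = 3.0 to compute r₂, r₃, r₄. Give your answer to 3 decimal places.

2.918, 2.922, 2.922

p(2.8) = -2.74800, p(3.0) = 1.90000
r₂ = 3.00000 − 1.90000·(3.00000 − 2.80000) / (1.90000 − (-2.74800)) = 3.00000 − (0.38000)/(4.64800) = 2.91824
p(2.91824) = -0.08428
r₃ = 2.91824 − (-0.08428)·(2.91824 − 3.00000) / (-0.08428 − 1.90000) = 2.91824 − (0.00689)/(-1.98428) = 2.92172
p(2.92172) = -0.00240
r₄ = 2.92172 − (-0.00240)·(2.92172 − 2.91824) / (-0.00240 − (-0.08428)) = 2.92172 − (-0.00001)/(0.08188) = 2.92182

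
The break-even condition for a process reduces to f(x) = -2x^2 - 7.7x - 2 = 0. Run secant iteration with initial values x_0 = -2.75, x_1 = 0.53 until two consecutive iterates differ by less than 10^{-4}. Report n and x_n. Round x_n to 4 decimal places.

n = 8, x_n = -0.2801

f(-2.75) = 4.050000, f(0.53) = -6.642800
x_2 = 0.530000 − (-6.642800)·(3.280000)/(-10.692800) = -1.507669;  |Δ| = 2.037669
f(-1.507669) = 5.062919
x_3 = -1.507669 − 5.062919·(-2.037669)/(11.705719) = -0.626343;  |Δ| = 0.881326
f(-0.626343) = 2.038230
x_4 = -0.626343 − 2.038230·(0.881326)/(-3.024690) = -0.032449;  |Δ| = 0.593894
f(-0.032449) = -1.752247
x_5 = -0.032449 − (-1.752247)·(0.593894)/(-3.790477) = -0.306992;  |Δ| = 0.274543
f(-0.306992) = 0.175351
x_6 = -0.306992 − 0.175351·(-0.274543)/(1.927599) = -0.282017;  |Δ| = 0.024975
f(-0.282017) = 0.012466
x_7 = -0.282017 − 0.012466·(0.024975)/(-0.162885) = -0.280106;  |Δ| = 0.001911
f(-0.280106) = -0.000103
x_8 = -0.280106 − (-0.000103)·(0.001911)/(-0.012569) = -0.280122;  |Δ| = 0.000016
|x_8 − x_7| = 0.000016 < 10^{-4}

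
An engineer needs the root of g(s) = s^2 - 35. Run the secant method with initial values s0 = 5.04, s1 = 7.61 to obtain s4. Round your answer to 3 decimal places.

g(5.04) = -9.59840, g(7.61) = 22.91210
s2 = 7.61000 − 22.91210·(7.61000 − 5.04000) / (22.91210 − (-9.59840)) = 7.61000 − (58.88410)/(32.51050) = 5.79877
g(5.79877) = -1.37430
s3 = 5.79877 − (-1.37430)·(5.79877 − 7.61000) / (-1.37430 − 22.91210) = 5.79877 − (2.48918)/(-24.28640) = 5.90126
g(5.90126) = -0.17513
s4 = 5.90126 − (-0.17513)·(5.90126 − 5.79877) / (-0.17513 − (-1.37430)) = 5.90126 − (-0.01795)/(1.19917) = 5.91623

5.916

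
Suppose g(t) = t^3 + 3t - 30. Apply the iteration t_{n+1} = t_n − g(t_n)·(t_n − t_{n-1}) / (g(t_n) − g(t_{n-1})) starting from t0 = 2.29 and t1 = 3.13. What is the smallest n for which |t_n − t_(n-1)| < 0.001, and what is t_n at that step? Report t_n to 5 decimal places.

n = 5, t_n = 2.78667

g(2.29) = -11.1210110, g(3.13) = 10.0542970
t2 = 3.1300000 − 10.0542970·(0.8400000)/(21.1753080) = 2.7311577;  |Δ| = 0.3988423
g(2.7311577) = -1.4342154
t3 = 2.7311577 − (-1.4342154)·(-0.3988423)/(-11.4885124) = 2.7809488;  |Δ| = 0.0497911
g(2.7809488) = -0.1501968
t4 = 2.7809488 − (-0.1501968)·(0.0497911)/(1.2840186) = 2.7867730;  |Δ| = 0.0058243
g(2.7867730) = 0.0026882
t5 = 2.7867730 − 0.0026882·(0.0058243)/(0.1528849) = 2.7866706;  |Δ| = 0.0001024
|t5 − t4| = 0.0001024 < 0.001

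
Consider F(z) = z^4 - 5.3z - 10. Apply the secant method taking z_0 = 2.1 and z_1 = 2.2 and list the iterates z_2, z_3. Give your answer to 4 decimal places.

F(2.1) = -1.681900, F(2.2) = 1.765600
z_2 = 2.200000 − 1.765600·(2.200000 − 2.100000) / (1.765600 − (-1.681900)) = 2.200000 − (0.176560)/(3.447500) = 2.148786
F(2.148786) = -0.069277
z_3 = 2.148786 − (-0.069277)·(2.148786 − 2.200000) / (-0.069277 − 1.765600) = 2.148786 − (0.003548)/(-1.834877) = 2.150720

2.1488, 2.1507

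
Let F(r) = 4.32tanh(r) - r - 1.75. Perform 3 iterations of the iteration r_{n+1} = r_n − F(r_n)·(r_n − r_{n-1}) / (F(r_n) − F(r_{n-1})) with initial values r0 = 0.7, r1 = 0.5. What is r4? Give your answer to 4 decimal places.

0.6146

F(0.7) = 0.160869, F(0.5) = -0.253654
r2 = 0.500000 − (-0.253654)·(0.500000 − 0.700000) / (-0.253654 − 0.160869) = 0.500000 − (0.050731)/(-0.414523) = 0.622384
F(0.622384) = 0.015650
r3 = 0.622384 − 0.015650·(0.622384 − 0.500000) / (0.015650 − (-0.253654)) = 0.622384 − (0.001915)/(0.269303) = 0.615272
F(0.615272) = 0.001342
r4 = 0.615272 − 0.001342·(0.615272 − 0.622384) / (0.001342 − 0.015650) = 0.615272 − (-0.000010)/(-0.014307) = 0.614604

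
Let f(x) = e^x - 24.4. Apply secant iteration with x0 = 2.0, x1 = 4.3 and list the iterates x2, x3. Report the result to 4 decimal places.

2.5900, 2.9036

f(2.0) = -17.010944, f(4.3) = 49.299794
x2 = 4.300000 − 49.299794·(4.300000 − 2.000000) / (49.299794 − (-17.010944)) = 4.300000 − (113.389526)/(66.310738) = 2.590028
f(2.590028) = -11.069859
x3 = 2.590028 − (-11.069859)·(2.590028 − 4.300000) / (-11.069859 − 49.299794) = 2.590028 − (18.929153)/(-60.369653) = 2.903582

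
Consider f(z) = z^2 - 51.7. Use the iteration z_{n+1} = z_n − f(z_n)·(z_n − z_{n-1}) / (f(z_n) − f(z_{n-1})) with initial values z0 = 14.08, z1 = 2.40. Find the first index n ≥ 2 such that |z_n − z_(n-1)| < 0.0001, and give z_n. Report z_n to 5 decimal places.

f(14.08) = 146.5464000, f(2.40) = -45.9400000
z2 = 2.4000000 − (-45.9400000)·(-11.6800000)/(-192.4864000) = 5.1876214;  |Δ| = 2.7876214
f(5.1876214) = -24.7885846
z3 = 5.1876214 − (-24.7885846)·(2.7876214)/(21.1514154) = 8.4545984;  |Δ| = 3.2669770
f(8.4545984) = 19.7802338
z4 = 8.4545984 − 19.7802338·(3.2669770)/(44.5688184) = 7.0046706;  |Δ| = 1.4499278
f(7.0046706) = -2.6345902
z5 = 7.0046706 − (-2.6345902)·(-1.4499278)/(-22.4148240) = 7.1750920;  |Δ| = 0.1704214
f(7.1750920) = -0.2180553
z6 = 7.1750920 − (-0.2180553)·(0.1704214)/(2.4165349) = 7.1904699;  |Δ| = 0.0153779
f(7.1904699) = 0.0028572
z7 = 7.1904699 − 0.0028572·(0.0153779)/(0.2209125) = 7.1902710;  |Δ| = 0.0001989
f(7.1902710) = -0.0000030
z8 = 7.1902710 − (-0.0000030)·(-0.0001989)/(-0.0028602) = 7.1902712;  |Δ| = 0.0000002
|z8 − z7| = 0.0000002 < 0.0001

n = 8, z_n = 7.19027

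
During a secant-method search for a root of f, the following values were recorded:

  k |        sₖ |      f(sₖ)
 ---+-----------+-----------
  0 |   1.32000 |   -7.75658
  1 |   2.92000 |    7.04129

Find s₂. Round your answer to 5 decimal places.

2.15867

s₂ = 2.92000 − 7.04129·(2.92000 − 1.32000) / (7.04129 − (-7.75658))
   = 2.92000 − (11.2660640)/(14.7978700) = 2.1586699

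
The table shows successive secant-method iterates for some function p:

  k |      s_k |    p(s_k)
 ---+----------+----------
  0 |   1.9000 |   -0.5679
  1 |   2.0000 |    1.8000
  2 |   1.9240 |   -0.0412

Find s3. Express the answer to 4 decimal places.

1.9257

s3 = 1.9240 − (-0.0412)·(1.9240 − 2.0000) / (-0.0412 − 1.8000)
   = 1.9240 − (0.003131)/(-1.841200) = 1.925701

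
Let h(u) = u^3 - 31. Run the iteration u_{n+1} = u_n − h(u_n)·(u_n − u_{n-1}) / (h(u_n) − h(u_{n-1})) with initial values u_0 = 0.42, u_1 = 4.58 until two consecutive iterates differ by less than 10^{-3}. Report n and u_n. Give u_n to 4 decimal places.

n = 8, u_n = 3.1414

h(0.42) = -30.925912, h(4.58) = 65.071912
u_2 = 4.580000 − 65.071912·(4.160000)/(95.997824) = 1.760153;  |Δ| = 2.819847
h(1.760153) = -25.546800
u_3 = 1.760153 − (-25.546800)·(-2.819847)/(-90.618712) = 2.555111;  |Δ| = 0.794958
h(2.555111) = -14.318720
u_4 = 2.555111 − (-14.318720)·(0.794958)/(11.228080) = 3.568889;  |Δ| = 1.013778
h(3.568889) = 14.456827
u_5 = 3.568889 − 14.456827·(1.013778)/(28.775547) = 3.059567;  |Δ| = 0.509322
h(3.059567) = -2.359538
u_6 = 3.059567 − (-2.359538)·(-0.509322)/(-16.816366) = 3.131031;  |Δ| = 0.071464
h(3.131031) = -0.305385
u_7 = 3.131031 − (-0.305385)·(0.071464)/(2.054154) = 3.141656;  |Δ| = 0.010624
h(3.141656) = 0.008139
u_8 = 3.141656 − 0.008139·(0.010624)/(0.313524) = 3.141380;  |Δ| = 0.000276
|u_8 − u_7| = 0.000276 < 10^{-3}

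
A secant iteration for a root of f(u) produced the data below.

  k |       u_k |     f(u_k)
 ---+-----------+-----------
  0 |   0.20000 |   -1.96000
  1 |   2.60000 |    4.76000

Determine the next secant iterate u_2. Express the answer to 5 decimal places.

0.90000

u_2 = 2.60000 − 4.76000·(2.60000 − 0.20000) / (4.76000 − (-1.96000))
   = 2.60000 − (11.4240000)/(6.7200000) = 0.9000000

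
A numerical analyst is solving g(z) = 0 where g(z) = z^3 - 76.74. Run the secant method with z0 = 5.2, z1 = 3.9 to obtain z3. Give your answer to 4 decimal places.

g(5.2) = 63.868000, g(3.9) = -17.421000
z2 = 3.900000 − (-17.421000)·(3.900000 − 5.200000) / (-17.421000 − 63.868000) = 3.900000 − (22.647300)/(-81.289000) = 4.178602
g(4.178602) = -3.778609
z3 = 4.178602 − (-3.778609)·(4.178602 − 3.900000) / (-3.778609 − (-17.421000)) = 4.178602 − (-1.052729)/(13.642391) = 4.255768

4.2558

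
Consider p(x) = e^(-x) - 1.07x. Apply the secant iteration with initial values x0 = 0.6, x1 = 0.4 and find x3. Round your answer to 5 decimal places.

p(0.6) = -0.0931884, p(0.4) = 0.2423200
x2 = 0.4000000 − 0.2423200·(0.4000000 − 0.6000000) / (0.2423200 − (-0.0931884)) = 0.4000000 − (-0.0484640)/(0.3355084) = 0.5444495
p(0.5444495) = -0.0023998
x3 = 0.5444495 − (-0.0023998)·(0.5444495 − 0.4000000) / (-0.0023998 − 0.2423200) = 0.5444495 − (-0.0003467)/(-0.2447199) = 0.5430329

0.54303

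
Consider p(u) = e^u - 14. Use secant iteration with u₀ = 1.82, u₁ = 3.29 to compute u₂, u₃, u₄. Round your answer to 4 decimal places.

2.3767, 2.5603, 2.6500

p(1.82) = -7.828142, p(3.29) = 12.842864
u₂ = 3.290000 − 12.842864·(3.290000 − 1.820000) / (12.842864 − (-7.828142)) = 3.290000 − (18.879010)/(20.671005) = 2.376691
p(2.376691) = -3.230789
u₃ = 2.376691 − (-3.230789)·(2.376691 − 3.290000) / (-3.230789 − 12.842864) = 2.376691 − (2.950707)/(-16.073652) = 2.560265
p(2.560265) = -1.060749
u₄ = 2.560265 − (-1.060749)·(2.560265 − 2.376691) / (-1.060749 − (-3.230789)) = 2.560265 − (-0.194726)/(2.170040) = 2.649999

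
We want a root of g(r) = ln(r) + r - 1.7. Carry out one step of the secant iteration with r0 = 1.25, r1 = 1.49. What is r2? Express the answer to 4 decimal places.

g(1.25) = -0.226856, g(1.49) = 0.188776
r2 = 1.490000 − 0.188776·(1.490000 − 1.250000) / (0.188776 − (-0.226856)) = 1.490000 − (0.045306)/(0.415633) = 1.380994

1.3810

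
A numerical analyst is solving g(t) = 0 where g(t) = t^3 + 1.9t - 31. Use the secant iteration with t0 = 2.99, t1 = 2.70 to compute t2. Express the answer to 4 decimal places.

2.9361

g(2.99) = 1.411899, g(2.70) = -6.187000
t2 = 2.700000 − (-6.187000)·(2.700000 − 2.990000) / (-6.187000 − 1.411899) = 2.700000 − (1.794230)/(-7.598899) = 2.936117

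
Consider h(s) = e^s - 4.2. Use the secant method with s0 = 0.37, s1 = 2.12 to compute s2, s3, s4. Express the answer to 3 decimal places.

1.070, 1.319, 1.458

h(0.37) = -2.75227, h(2.12) = 4.13114
s2 = 2.12000 − 4.13114·(2.12000 − 0.37000) / (4.13114 − (-2.75227)) = 2.12000 − (7.22949)/(6.88340) = 1.06972
h(1.06972) = -1.28543
s3 = 1.06972 − (-1.28543)·(1.06972 − 2.12000) / (-1.28543 − 4.13114) = 1.06972 − (1.35006)/(-5.41657) = 1.31897
h(1.31897) = -0.46044
s4 = 1.31897 − (-0.46044)·(1.31897 − 1.06972) / (-0.46044 − (-1.28543)) = 1.31897 − (-0.11476)/(0.82499) = 1.45808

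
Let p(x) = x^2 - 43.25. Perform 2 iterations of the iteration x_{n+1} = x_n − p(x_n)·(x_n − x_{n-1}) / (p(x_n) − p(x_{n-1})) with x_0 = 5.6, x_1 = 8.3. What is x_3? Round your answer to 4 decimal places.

6.5623

p(5.6) = -11.890000, p(8.3) = 25.640000
x_2 = 8.300000 − 25.640000·(8.300000 − 5.600000) / (25.640000 − (-11.890000)) = 8.300000 − (69.228000)/(37.530000) = 6.455396
p(6.455396) = -1.577867
x_3 = 6.455396 − (-1.577867)·(6.455396 − 8.300000) / (-1.577867 − 25.640000) = 6.455396 − (2.910539)/(-27.217867) = 6.562331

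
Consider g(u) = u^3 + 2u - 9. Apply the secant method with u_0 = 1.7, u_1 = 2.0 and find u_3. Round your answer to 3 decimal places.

1.762

g(1.7) = -0.68700, g(2.0) = 3.00000
u_2 = 2.00000 − 3.00000·(2.00000 − 1.70000) / (3.00000 − (-0.68700)) = 2.00000 − (0.90000)/(3.68700) = 1.75590
g(1.75590) = -0.07445
u_3 = 1.75590 − (-0.07445)·(1.75590 − 2.00000) / (-0.07445 − 3.00000) = 1.75590 − (0.01817)/(-3.07445) = 1.76181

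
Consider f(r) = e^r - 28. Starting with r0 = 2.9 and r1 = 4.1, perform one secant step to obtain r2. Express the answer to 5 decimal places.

f(2.9) = -9.8258546, f(4.1) = 32.3402876
r2 = 4.1000000 − 32.3402876·(4.1000000 − 2.9000000) / (32.3402876 − (-9.8258546)) = 4.1000000 − (38.8083451)/(42.1661422) = 3.1796325

3.17963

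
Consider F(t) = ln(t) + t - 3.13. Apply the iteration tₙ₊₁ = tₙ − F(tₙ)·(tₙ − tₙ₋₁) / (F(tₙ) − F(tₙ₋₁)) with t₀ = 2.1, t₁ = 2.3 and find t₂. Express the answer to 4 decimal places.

F(2.1) = -0.288063, F(2.3) = 0.002909
t₂ = 2.300000 − 0.002909·(2.300000 − 2.100000) / (0.002909 − (-0.288063)) = 2.300000 − (0.000582)/(0.290972) = 2.298000

2.2980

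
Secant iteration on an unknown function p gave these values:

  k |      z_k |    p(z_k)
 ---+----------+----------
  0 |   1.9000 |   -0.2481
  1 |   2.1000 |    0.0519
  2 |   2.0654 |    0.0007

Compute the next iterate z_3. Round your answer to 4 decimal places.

2.0649

z_3 = 2.0654 − 0.0007·(2.0654 − 2.1000) / (0.0007 − 0.0519)
   = 2.0654 − (-0.000024)/(-0.051200) = 2.064927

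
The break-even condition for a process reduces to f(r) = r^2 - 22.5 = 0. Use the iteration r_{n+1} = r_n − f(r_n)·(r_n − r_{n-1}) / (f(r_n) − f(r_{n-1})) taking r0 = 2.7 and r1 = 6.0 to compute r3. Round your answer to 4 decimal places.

f(2.7) = -15.210000, f(6.0) = 13.500000
r2 = 6.000000 − 13.500000·(6.000000 − 2.700000) / (13.500000 − (-15.210000)) = 6.000000 − (44.550000)/(28.710000) = 4.448276
f(4.448276) = -2.712842
r3 = 4.448276 − (-2.712842)·(4.448276 − 6.000000) / (-2.712842 − 13.500000) = 4.448276 − (4.209582)/(-16.212842) = 4.707921

4.7079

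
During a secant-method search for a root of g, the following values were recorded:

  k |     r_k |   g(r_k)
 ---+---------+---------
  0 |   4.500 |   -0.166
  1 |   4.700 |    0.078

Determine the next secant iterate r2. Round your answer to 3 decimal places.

r2 = 4.700 − 0.078·(4.700 − 4.500) / (0.078 − (-0.166))
   = 4.700 − (0.01560)/(0.24400) = 4.63607

4.636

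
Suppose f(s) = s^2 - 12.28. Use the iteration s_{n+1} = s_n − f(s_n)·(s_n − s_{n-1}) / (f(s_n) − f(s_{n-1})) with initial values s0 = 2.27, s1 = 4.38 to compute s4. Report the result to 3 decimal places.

f(2.27) = -7.12710, f(4.38) = 6.90440
s2 = 4.38000 − 6.90440·(4.38000 − 2.27000) / (6.90440 − (-7.12710)) = 4.38000 − (14.56828)/(14.03150) = 3.34174
f(3.34174) = -1.11274
s3 = 3.34174 − (-1.11274)·(3.34174 − 4.38000) / (-1.11274 − 6.90440) = 3.34174 − (1.15531)/(-8.01714) = 3.48585
f(3.48585) = -0.12885
s4 = 3.48585 − (-0.12885)·(3.48585 − 3.34174) / (-0.12885 − (-1.11274)) = 3.48585 − (-0.01857)/(0.98389) = 3.50472

3.505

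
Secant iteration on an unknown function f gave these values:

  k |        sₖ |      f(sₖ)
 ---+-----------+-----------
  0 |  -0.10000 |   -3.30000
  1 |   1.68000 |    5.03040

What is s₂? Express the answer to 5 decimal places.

s₂ = 1.68000 − 5.03040·(1.68000 − (-0.10000)) / (5.03040 − (-3.30000))
   = 1.68000 − (8.9541120)/(8.3304000) = 0.6051282

0.60513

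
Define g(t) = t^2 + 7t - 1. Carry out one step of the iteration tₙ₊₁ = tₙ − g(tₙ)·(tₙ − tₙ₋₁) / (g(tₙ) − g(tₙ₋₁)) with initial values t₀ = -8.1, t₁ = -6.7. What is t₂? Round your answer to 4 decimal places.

-7.0859

g(-8.1) = 7.910000, g(-6.7) = -3.010000
t₂ = -6.700000 − (-3.010000)·(-6.700000 − (-8.100000)) / (-3.010000 − 7.910000) = -6.700000 − (-4.214000)/(-10.920000) = -7.085897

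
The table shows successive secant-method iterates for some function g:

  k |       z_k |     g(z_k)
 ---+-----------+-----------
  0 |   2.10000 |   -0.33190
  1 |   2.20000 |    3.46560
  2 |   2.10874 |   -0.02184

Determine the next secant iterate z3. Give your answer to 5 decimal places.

2.10931

z3 = 2.10874 − (-0.02184)·(2.10874 − 2.20000) / (-0.02184 − 3.46560)
   = 2.10874 − (0.0019931)/(-3.4874400) = 2.1093115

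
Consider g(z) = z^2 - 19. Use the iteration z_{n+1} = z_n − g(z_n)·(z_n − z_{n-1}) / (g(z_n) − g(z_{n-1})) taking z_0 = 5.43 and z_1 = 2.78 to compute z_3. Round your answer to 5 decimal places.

g(5.43) = 10.4849000, g(2.78) = -11.2716000
z_2 = 2.7800000 − (-11.2716000)·(2.7800000 − 5.4300000) / (-11.2716000 − 10.4849000) = 2.7800000 − (29.8697400)/(-21.7565000) = 4.1529111
g(4.1529111) = -1.7533295
z_3 = 4.1529111 − (-1.7533295)·(4.1529111 − 2.7800000) / (-1.7533295 − (-11.2716000)) = 4.1529111 − (-2.4071655)/(9.5182705) = 4.4058106

4.40581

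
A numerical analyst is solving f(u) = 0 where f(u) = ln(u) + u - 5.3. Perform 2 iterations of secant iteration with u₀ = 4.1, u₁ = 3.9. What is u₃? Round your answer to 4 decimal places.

3.9311

f(4.1) = 0.210987, f(3.9) = -0.039023
u₂ = 3.900000 − (-0.039023)·(3.900000 − 4.100000) / (-0.039023 − 0.210987) = 3.900000 − (0.007805)/(-0.250010) = 3.931217
f(3.931217) = 0.000167
u₃ = 3.931217 − 0.000167·(3.931217 − 3.900000) / (0.000167 − (-0.039023)) = 3.931217 − (0.000005)/(0.039190) = 3.931085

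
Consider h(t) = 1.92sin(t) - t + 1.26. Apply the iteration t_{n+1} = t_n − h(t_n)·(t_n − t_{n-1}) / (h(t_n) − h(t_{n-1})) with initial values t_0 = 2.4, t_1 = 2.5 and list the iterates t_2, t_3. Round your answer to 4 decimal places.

2.4633, 2.4639

h(2.4) = 0.156889, h(2.5) = -0.090933
t_2 = 2.500000 − (-0.090933)·(2.500000 − 2.400000) / (-0.090933 − 0.156889) = 2.500000 − (-0.009093)/(-0.247823) = 2.463307
h(2.463307) = 0.001414
t_3 = 2.463307 − 0.001414·(2.463307 − 2.500000) / (0.001414 − (-0.090933)) = 2.463307 − (-0.000052)/(0.092348) = 2.463869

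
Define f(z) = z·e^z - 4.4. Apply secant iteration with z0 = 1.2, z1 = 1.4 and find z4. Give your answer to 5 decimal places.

f(1.2) = -0.4158597, f(1.4) = 1.2772800
z2 = 1.4000000 − 1.2772800·(1.4000000 − 1.2000000) / (1.2772800 − (-0.4158597)) = 1.4000000 − (0.2554560)/(1.6931396) = 1.2491229
f(1.2491229) = -0.0439550
z3 = 1.2491229 − (-0.0439550)·(1.2491229 − 1.4000000) / (-0.0439550 − 1.2772800) = 1.2491229 − (0.0066318)/(-1.3212350) = 1.2541423
f(1.2541423) = -0.0044432
z4 = 1.2541423 − (-0.0044432)·(1.2541423 − 1.2491229) / (-0.0044432 − (-0.0439550)) = 1.2541423 − (-0.0000223)/(0.0395118) = 1.2547067

1.25471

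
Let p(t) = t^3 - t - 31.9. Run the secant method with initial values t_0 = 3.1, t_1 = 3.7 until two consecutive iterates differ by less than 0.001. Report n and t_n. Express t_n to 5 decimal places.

n = 5, t_n = 3.27656

p(3.1) = -5.2090000, p(3.7) = 15.0530000
t_2 = 3.7000000 − 15.0530000·(0.6000000)/(20.2620000) = 3.2542493;  |Δ| = 0.4457507
p(3.2542493) = -0.6912974
t_3 = 3.2542493 − (-0.6912974)·(-0.4457507)/(-15.7442974) = 3.2738213;  |Δ| = 0.0195719
p(3.2738213) = -0.0853138
t_4 = 3.2738213 − (-0.0853138)·(0.0195719)/(0.6059837) = 3.2765767;  |Δ| = 0.0027554
p(3.2765767) = 0.0006032
t_5 = 3.2765767 − 0.0006032·(0.0027554)/(0.0859170) = 3.2765574;  |Δ| = 0.0000193
|t_5 − t_4| = 0.0000193 < 0.001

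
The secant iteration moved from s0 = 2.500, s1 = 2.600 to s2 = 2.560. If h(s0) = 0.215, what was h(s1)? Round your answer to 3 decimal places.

-0.143

The secant line through (2.500, 0.215) and (2.600, h(s1)) crosses zero at s2 = 2.560.
So (2.500, 0.215), (2.600, h(s1)), (2.560, 0) are collinear:
h(s1) = 0.215 · (2.600 − 2.560) / (2.500 − 2.560) = 0.215 · (0.04000)/(-0.06000) = -0.14333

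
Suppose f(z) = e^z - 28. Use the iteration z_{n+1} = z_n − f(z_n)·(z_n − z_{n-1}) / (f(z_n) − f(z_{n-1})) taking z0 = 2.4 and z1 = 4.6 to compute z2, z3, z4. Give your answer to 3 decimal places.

f(2.4) = -16.97682, f(4.6) = 71.48432
z2 = 4.60000 − 71.48432·(4.60000 − 2.40000) / (71.48432 − (-16.97682)) = 4.60000 − (157.26549)/(88.46114) = 2.82221
f(2.82221) = -11.18606
z3 = 2.82221 − (-11.18606)·(2.82221 − 4.60000) / (-11.18606 − 71.48432) = 2.82221 − (19.88649)/(-82.67038) = 3.06276
f(3.06276) = -6.61350
z4 = 3.06276 − (-6.61350)·(3.06276 − 2.82221) / (-6.61350 − (-11.18606)) = 3.06276 − (-1.59089)/(4.57256) = 3.41068

2.822, 3.063, 3.411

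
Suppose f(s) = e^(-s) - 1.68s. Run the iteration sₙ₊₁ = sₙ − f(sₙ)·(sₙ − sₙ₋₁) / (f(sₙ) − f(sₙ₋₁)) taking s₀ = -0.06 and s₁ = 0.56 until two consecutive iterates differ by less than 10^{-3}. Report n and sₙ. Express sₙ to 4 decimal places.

f(-0.06) = 1.162637, f(0.56) = -0.369591
s₂ = 0.560000 − (-0.369591)·(0.620000)/(-1.532227) = 0.410449;  |Δ| = 0.149551
f(0.410449) = -0.026202
s₃ = 0.410449 − (-0.026202)·(-0.149551)/(0.343389) = 0.399038;  |Δ| = 0.011411
f(0.399038) = 0.000582
s₄ = 0.399038 − 0.000582·(-0.011411)/(0.026784) = 0.399286;  |Δ| = 0.000248
|s₄ − s₃| = 0.000248 < 10^{-3}

n = 4, sₙ = 0.3993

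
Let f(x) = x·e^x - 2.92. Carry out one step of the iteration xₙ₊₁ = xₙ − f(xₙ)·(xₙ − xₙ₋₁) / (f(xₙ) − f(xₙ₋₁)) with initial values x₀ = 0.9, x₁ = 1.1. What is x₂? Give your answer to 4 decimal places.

1.0295

f(0.9) = -0.706357, f(1.1) = 0.384583
x₂ = 1.100000 − 0.384583·(1.100000 − 0.900000) / (0.384583 − (-0.706357)) = 1.100000 − (0.076917)/(1.090940) = 1.029495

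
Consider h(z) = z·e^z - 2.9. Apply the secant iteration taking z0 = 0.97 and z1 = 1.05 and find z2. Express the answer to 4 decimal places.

1.0318

h(0.97) = -0.341194, h(1.05) = 0.100534
z2 = 1.050000 − 0.100534·(1.050000 − 0.970000) / (0.100534 − (-0.341194)) = 1.050000 − (0.008043)/(0.441728) = 1.031793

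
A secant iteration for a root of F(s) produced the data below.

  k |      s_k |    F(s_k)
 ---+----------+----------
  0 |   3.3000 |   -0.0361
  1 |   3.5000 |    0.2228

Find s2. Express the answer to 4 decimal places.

3.3279

s2 = 3.5000 − 0.2228·(3.5000 − 3.3000) / (0.2228 − (-0.0361))
   = 3.5000 − (0.044560)/(0.258900) = 3.327887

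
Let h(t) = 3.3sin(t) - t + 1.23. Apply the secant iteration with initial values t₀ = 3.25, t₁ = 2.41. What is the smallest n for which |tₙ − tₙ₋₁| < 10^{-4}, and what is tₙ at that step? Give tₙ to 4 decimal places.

h(3.25) = -2.377044, h(2.41) = 1.024583
t₂ = 2.410000 − 1.024583·(-0.840000)/(3.401627) = 2.663011;  |Δ| = 0.253011
h(2.663011) = 0.086706
t₃ = 2.663011 − 0.086706·(0.253011)/(-0.937877) = 2.686402;  |Δ| = 0.023391
h(2.686402) = -0.005611
t₄ = 2.686402 − (-0.005611)·(0.023391)/(-0.092317) = 2.684980;  |Δ| = 0.001422
h(2.684980) = 0.000023
t₅ = 2.684980 − 0.000023·(-0.001422)/(0.005634) = 2.684986;  |Δ| = 0.000006
|t₅ − t₄| = 0.000006 < 10^{-4}

n = 5, tₙ = 2.6850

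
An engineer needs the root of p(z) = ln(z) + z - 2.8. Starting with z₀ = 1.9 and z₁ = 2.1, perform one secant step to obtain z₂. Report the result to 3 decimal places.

2.072

p(1.9) = -0.25815, p(2.1) = 0.04194
z₂ = 2.10000 − 0.04194·(2.10000 − 1.90000) / (0.04194 − (-0.25815)) = 2.10000 − (0.00839)/(0.30008) = 2.07205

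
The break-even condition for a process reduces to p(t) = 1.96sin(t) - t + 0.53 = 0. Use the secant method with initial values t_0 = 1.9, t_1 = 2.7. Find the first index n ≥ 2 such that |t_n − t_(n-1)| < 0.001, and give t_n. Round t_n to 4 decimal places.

p(1.9) = 0.484748, p(2.7) = -1.332335
t_2 = 2.700000 − (-1.332335)·(0.800000)/(-1.817084) = 2.113418;  |Δ| = 0.586582
p(2.113418) = 0.095043
t_3 = 2.113418 − 0.095043·(-0.586582)/(1.427379) = 2.152476;  |Δ| = 0.039058
p(2.152476) = 0.015184
t_4 = 2.152476 − 0.015184·(0.039058)/(-0.079859) = 2.159902;  |Δ| = 0.007426
p(2.159902) = -0.000285
t_5 = 2.159902 − (-0.000285)·(0.007426)/(-0.015469) = 2.159766;  |Δ| = 0.000137
|t_5 − t_4| = 0.000137 < 0.001

n = 5, t_n = 2.1598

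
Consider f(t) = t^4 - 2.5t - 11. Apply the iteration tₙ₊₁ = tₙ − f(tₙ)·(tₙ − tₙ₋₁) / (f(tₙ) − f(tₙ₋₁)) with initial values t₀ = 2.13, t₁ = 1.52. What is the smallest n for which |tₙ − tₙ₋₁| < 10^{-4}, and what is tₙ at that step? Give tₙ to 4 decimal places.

f(2.13) = 4.258462, f(1.52) = -9.462052
t₂ = 1.520000 − (-9.462052)·(-0.610000)/(-13.720513) = 1.940673;  |Δ| = 0.420673
f(1.940673) = -1.667328
t₃ = 1.940673 − (-1.667328)·(0.420673)/(7.794724) = 2.030657;  |Δ| = 0.089984
f(2.030657) = 0.927173
t₄ = 2.030657 − 0.927173·(0.089984)/(2.594501) = 1.998500;  |Δ| = 0.032157
f(1.998500) = -0.044185
t₅ = 1.998500 − (-0.044185)·(-0.032157)/(-0.971358) = 1.999963;  |Δ| = 0.001463
f(1.999963) = -0.001088
t₆ = 1.999963 − (-0.001088)·(0.001463)/(0.043097) = 2.000000;  |Δ| = 0.000037
|t₆ − t₅| = 0.000037 < 10^{-4}

n = 6, tₙ = 2.0000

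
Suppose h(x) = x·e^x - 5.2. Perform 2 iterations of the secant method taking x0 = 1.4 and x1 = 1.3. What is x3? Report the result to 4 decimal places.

h(1.4) = 0.477280, h(1.3) = -0.429914
x2 = 1.300000 − (-0.429914)·(1.300000 − 1.400000) / (-0.429914 − 0.477280) = 1.300000 − (0.042991)/(-0.907194) = 1.347389
h(1.347389) = -0.016096
x3 = 1.347389 − (-0.016096)·(1.347389 − 1.300000) / (-0.016096 − (-0.429914)) = 1.347389 − (-0.000763)/(0.413818) = 1.349233

1.3492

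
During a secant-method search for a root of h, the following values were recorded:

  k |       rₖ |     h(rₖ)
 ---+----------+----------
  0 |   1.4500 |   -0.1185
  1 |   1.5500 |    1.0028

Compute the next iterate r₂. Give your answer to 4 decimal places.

r₂ = 1.5500 − 1.0028·(1.5500 − 1.4500) / (1.0028 − (-0.1185))
   = 1.5500 − (0.100280)/(1.121300) = 1.460568

1.4606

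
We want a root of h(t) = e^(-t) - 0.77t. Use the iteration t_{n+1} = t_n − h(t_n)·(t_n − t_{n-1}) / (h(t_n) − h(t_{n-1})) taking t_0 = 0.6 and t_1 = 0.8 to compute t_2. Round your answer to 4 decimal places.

0.6685

h(0.6) = 0.086812, h(0.8) = -0.166671
t_2 = 0.800000 − (-0.166671)·(0.800000 − 0.600000) / (-0.166671 − 0.086812) = 0.800000 − (-0.033334)/(-0.253483) = 0.668495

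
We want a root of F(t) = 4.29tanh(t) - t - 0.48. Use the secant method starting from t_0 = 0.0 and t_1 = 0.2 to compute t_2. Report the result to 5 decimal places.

F(0.0) = -0.4800000, F(0.2) = 0.1667401
t_2 = 0.2000000 − 0.1667401·(0.2000000 − 0.0000000) / (0.1667401 − (-0.4800000)) = 0.2000000 − (0.0333480)/(0.6467401) = 0.1484367

0.14844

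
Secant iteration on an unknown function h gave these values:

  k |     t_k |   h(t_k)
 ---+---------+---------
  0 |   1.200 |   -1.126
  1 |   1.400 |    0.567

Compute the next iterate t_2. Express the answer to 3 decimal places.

1.333

t_2 = 1.400 − 0.567·(1.400 − 1.200) / (0.567 − (-1.126))
   = 1.400 − (0.11340)/(1.69300) = 1.33302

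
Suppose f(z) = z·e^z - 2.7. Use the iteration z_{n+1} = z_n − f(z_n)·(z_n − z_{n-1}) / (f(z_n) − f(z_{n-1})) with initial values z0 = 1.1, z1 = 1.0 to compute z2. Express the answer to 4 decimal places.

f(1.1) = 0.604583, f(1.0) = 0.018282
z2 = 1.000000 − 0.018282·(1.000000 − 1.100000) / (0.018282 − 0.604583) = 1.000000 − (-0.001828)/(-0.586301) = 0.996882

0.9969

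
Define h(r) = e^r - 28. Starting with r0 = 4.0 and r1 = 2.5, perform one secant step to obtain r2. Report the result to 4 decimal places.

h(4.0) = 26.598150, h(2.5) = -15.817506
r2 = 2.500000 − (-15.817506)·(2.500000 − 4.000000) / (-15.817506 − 26.598150) = 2.500000 − (23.726259)/(-42.415656) = 3.059375

3.0594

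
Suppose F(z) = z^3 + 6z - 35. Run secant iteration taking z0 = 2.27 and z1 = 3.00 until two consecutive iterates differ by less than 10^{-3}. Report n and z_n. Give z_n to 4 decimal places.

n = 5, z_n = 2.6680

F(2.27) = -9.682917, F(3.00) = 10.000000
z2 = 3.000000 − 10.000000·(0.730000)/(19.682917) = 2.629120;  |Δ| = 0.370880
F(2.629120) = -1.052087
z3 = 2.629120 − (-1.052087)·(-0.370880)/(-11.052087) = 2.664425;  |Δ| = 0.035305
F(2.664425) = -0.098259
z4 = 2.664425 − (-0.098259)·(0.035305)/(0.953829) = 2.668062;  |Δ| = 0.003637
F(2.668062) = 0.001128
z5 = 2.668062 − 0.001128·(0.003637)/(0.099386) = 2.668021;  |Δ| = 0.000041
|z5 − z4| = 0.000041 < 10^{-3}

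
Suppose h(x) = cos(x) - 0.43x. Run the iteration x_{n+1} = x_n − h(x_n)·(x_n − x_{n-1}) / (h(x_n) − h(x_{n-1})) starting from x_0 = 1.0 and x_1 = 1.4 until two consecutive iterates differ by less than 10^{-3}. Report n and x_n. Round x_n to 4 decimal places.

h(1.0) = 0.110302, h(1.4) = -0.432033
x_2 = 1.400000 − (-0.432033)·(0.400000)/(-0.542335) = 1.081354;  |Δ| = 0.318646
h(1.081354) = 0.005152
x_3 = 1.081354 − 0.005152·(-0.318646)/(0.437185) = 1.085109;  |Δ| = 0.003755
h(1.085109) = 0.000220
x_4 = 1.085109 − 0.000220·(0.003755)/(-0.004932) = 1.085276;  |Δ| = 0.000167
|x_4 − x_3| = 0.000167 < 10^{-3}

n = 4, x_n = 1.0853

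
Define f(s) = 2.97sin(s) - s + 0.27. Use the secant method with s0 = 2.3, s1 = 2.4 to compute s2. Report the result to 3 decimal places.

2.360

f(2.3) = 0.18474, f(2.4) = -0.12387
s2 = 2.40000 − (-0.12387)·(2.40000 − 2.30000) / (-0.12387 − 0.18474) = 2.40000 − (-0.01239)/(-0.30862) = 2.35986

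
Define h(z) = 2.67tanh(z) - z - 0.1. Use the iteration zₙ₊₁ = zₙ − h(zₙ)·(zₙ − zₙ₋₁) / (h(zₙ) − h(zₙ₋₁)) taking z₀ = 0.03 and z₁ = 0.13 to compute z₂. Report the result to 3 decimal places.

0.060

h(0.03) = -0.04992, h(0.13) = 0.11516
z₂ = 0.13000 − 0.11516·(0.13000 − 0.03000) / (0.11516 − (-0.04992)) = 0.13000 − (0.01152)/(0.16508) = 0.06024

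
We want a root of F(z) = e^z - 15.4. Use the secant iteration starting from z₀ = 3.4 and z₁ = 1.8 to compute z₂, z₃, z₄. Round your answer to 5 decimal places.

2.42559, 2.91223, 2.70644

F(3.4) = 14.5641000, F(1.8) = -9.3503525
z₂ = 1.8000000 − (-9.3503525)·(1.8000000 − 3.4000000) / (-9.3503525 − 14.5641000) = 1.8000000 − (14.9605641)/(-23.9144526) = 2.4255867
F(2.4255867) = -4.0911373
z₃ = 2.4255867 − (-4.0911373)·(2.4255867 − 1.8000000) / (-4.0911373 − (-9.3503525)) = 2.4255867 − (-2.5593612)/(5.2592152) = 2.9122299
F(2.9122299) = 2.9977782
z₄ = 2.9122299 − 2.9977782·(2.9122299 − 2.4255867) / (2.9977782 − (-4.0911373)) = 2.9122299 − (1.4588483)/(7.0889155) = 2.7064370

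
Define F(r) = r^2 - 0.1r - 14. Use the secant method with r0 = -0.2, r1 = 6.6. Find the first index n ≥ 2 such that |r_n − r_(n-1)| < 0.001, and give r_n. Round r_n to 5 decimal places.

F(-0.2) = -13.9400000, F(6.6) = 28.9000000
r2 = 6.6000000 − 28.9000000·(6.8000000)/(42.8400000) = 2.0126984;  |Δ| = 4.5873016
F(2.0126984) = -10.1503149
r3 = 2.0126984 − (-10.1503149)·(-4.5873016)/(-39.0503149) = 3.2050718;  |Δ| = 1.1923734
F(3.2050718) = -4.0480220
r4 = 3.2050718 − (-4.0480220)·(1.1923734)/(6.1022929) = 3.9960456;  |Δ| = 0.7909738
F(3.9960456) = 1.5687756
r5 = 3.9960456 − 1.5687756·(0.7909738)/(5.6167976) = 3.7751260;  |Δ| = 0.2209195
F(3.7751260) = -0.1259361
r6 = 3.7751260 − (-0.1259361)·(-0.2209195)/(-1.6947117) = 3.7915428;  |Δ| = 0.0164168
F(3.7915428) = -0.0033573
r7 = 3.7915428 − (-0.0033573)·(0.0164168)/(0.1225788) = 3.7919925;  |Δ| = 0.0004496
|r7 − r6| = 0.0004496 < 0.001

n = 7, r_n = 3.79199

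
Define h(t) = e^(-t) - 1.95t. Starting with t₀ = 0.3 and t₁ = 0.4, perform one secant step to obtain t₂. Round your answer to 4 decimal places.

h(0.3) = 0.155818, h(0.4) = -0.109680
t₂ = 0.400000 − (-0.109680)·(0.400000 − 0.300000) / (-0.109680 − 0.155818) = 0.400000 − (-0.010968)/(-0.265498) = 0.358689

0.3587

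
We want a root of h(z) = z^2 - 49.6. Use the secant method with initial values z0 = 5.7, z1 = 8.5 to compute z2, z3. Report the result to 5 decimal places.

6.90493, 7.02969

h(5.7) = -17.1100000, h(8.5) = 22.6500000
z2 = 8.5000000 − 22.6500000·(8.5000000 − 5.7000000) / (22.6500000 − (-17.1100000)) = 8.5000000 − (63.4200000)/(39.7600000) = 6.9049296
h(6.9049296) = -1.9219475
z3 = 6.9049296 − (-1.9219475)·(6.9049296 − 8.5000000) / (-1.9219475 − 22.6500000) = 6.9049296 − (3.0656417)/(-24.5719475) = 7.0296914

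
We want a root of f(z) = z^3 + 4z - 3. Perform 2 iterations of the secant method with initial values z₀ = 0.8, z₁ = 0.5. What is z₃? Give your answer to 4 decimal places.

f(0.8) = 0.712000, f(0.5) = -0.875000
z₂ = 0.500000 − (-0.875000)·(0.500000 − 0.800000) / (-0.875000 − 0.712000) = 0.500000 − (0.262500)/(-1.587000) = 0.665406
f(0.665406) = -0.043755
z₃ = 0.665406 − (-0.043755)·(0.665406 − 0.500000) / (-0.043755 − (-0.875000)) = 0.665406 − (-0.007237)/(0.831245) = 0.674113

0.6741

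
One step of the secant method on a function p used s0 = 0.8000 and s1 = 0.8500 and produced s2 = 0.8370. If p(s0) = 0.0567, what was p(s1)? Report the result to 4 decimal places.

-0.0199

The secant line through (0.8000, 0.0567) and (0.8500, p(s1)) crosses zero at s2 = 0.8370.
So (0.8000, 0.0567), (0.8500, p(s1)), (0.8370, 0) are collinear:
p(s1) = 0.0567 · (0.8500 − 0.8370) / (0.8000 − 0.8370) = 0.0567 · (0.013000)/(-0.037000) = -0.019922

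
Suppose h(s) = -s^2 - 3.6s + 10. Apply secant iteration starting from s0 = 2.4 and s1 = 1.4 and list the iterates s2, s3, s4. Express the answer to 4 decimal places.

1.8054, 1.8408, 1.8387

h(2.4) = -4.400000, h(1.4) = 3.000000
s2 = 1.400000 − 3.000000·(1.400000 − 2.400000) / (3.000000 − (-4.400000)) = 1.400000 − (-3.000000)/(7.400000) = 1.805405
h(1.805405) = 0.241052
s3 = 1.805405 − 0.241052·(1.805405 − 1.400000) / (0.241052 − 3.000000) = 1.805405 − (0.097724)/(-2.758948) = 1.840826
h(1.840826) = -0.015614
s4 = 1.840826 − (-0.015614)·(1.840826 − 1.805405) / (-0.015614 − 0.241052) = 1.840826 − (-0.000553)/(-0.256666) = 1.838671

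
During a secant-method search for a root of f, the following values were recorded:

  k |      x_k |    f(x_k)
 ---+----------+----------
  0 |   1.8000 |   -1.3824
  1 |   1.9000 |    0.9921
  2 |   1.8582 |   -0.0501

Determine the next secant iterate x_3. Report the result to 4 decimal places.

1.8602

x_3 = 1.8582 − (-0.0501)·(1.8582 − 1.9000) / (-0.0501 − 0.9921)
   = 1.8582 − (0.002094)/(-1.042200) = 1.860209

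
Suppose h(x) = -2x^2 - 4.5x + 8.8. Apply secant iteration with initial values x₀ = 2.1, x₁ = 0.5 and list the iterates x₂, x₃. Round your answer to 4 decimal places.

1.1237, 1.2809

h(2.1) = -9.470000, h(0.5) = 6.050000
x₂ = 0.500000 − 6.050000·(0.500000 − 2.100000) / (6.050000 − (-9.470000)) = 0.500000 − (-9.680000)/(15.520000) = 1.123711
h(1.123711) = 1.217845
x₃ = 1.123711 − 1.217845·(1.123711 − 0.500000) / (1.217845 − 6.050000) = 1.123711 − (0.759583)/(-4.832155) = 1.280905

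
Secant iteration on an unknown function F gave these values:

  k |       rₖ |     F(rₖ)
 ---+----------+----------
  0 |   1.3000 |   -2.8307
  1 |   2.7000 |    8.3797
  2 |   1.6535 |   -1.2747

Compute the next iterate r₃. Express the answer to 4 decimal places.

1.7917

r₃ = 1.6535 − (-1.2747)·(1.6535 − 2.7000) / (-1.2747 − 8.3797)
   = 1.6535 − (1.333974)/(-9.654400) = 1.791673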